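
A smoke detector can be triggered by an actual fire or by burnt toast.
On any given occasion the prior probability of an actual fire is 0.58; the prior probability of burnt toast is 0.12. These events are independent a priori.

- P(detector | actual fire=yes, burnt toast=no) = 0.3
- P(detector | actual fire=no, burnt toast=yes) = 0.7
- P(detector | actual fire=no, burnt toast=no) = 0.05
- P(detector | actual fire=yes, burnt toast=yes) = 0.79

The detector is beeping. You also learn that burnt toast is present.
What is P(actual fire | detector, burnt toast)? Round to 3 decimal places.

P(detector | burnt toast) = 0.7×0.42 + 0.79×0.58 = 0.294000 + 0.458200 = 0.752200
Of this, 0.458200 comes from 0.79×0.58 (the actual fire=true cases).
So P(actual fire | detector, burnt toast) = 0.458200/0.752200 ≈ 0.609.

P(actual fire | detector, burnt toast) ≈ 0.609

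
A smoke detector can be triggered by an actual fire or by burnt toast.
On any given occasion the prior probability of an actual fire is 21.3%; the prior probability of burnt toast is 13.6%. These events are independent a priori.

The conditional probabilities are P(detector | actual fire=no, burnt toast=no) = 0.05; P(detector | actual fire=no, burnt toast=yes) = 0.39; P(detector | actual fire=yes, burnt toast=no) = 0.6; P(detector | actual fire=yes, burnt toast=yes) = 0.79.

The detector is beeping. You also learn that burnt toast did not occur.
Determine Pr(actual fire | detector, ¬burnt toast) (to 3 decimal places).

Pr(actual fire | detector, ¬burnt toast) ≈ 0.765

Numerator (weight on configurations with actual fire): 0.6·0.213 = 0.127800
Normalizer over all consistent configurations: 0.05·0.787 + 0.6·0.213 = 0.167150
Posterior = 0.127800 / 0.167150 ≈ 0.765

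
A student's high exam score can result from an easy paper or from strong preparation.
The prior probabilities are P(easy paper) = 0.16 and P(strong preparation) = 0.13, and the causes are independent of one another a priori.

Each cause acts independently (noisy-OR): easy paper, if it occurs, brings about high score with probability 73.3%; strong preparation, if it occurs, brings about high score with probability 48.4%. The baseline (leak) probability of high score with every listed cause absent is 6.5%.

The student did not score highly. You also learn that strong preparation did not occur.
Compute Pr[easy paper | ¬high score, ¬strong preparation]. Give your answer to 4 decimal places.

Under noisy-OR, P(high score | causes) = 1 − (1−0.065)·∏(1−qᵢ) over the active causes.
Enumerate both values of easy paper and weight by the priors:
  P(¬high score | ¬strong preparation) = 0.935*0.84 + 0.249645*0.16
        = 0.785400 + 0.039943 = 0.825343
The terms with easy paper present sum to 0.039943, so
  P(easy paper | ¬high score, ¬strong preparation) = 0.039943 / 0.825343 ≈ 0.0484

Pr[easy paper | ¬high score, ¬strong preparation] ≈ 0.0484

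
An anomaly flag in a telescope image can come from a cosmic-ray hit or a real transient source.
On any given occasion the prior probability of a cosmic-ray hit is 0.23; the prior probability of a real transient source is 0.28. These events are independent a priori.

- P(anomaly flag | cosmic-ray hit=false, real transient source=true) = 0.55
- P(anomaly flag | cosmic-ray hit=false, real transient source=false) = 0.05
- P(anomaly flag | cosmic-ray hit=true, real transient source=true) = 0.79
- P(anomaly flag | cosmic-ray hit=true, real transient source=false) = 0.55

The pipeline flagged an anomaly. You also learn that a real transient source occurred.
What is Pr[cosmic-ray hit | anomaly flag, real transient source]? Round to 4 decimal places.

P(anomaly flag | real transient source) = 0.55*0.77 + 0.79*0.23 = 0.423500 + 0.181700 = 0.605200
Restricting to configurations with cosmic-ray hit present: 0.79*0.23 = 0.181700.
So P(cosmic-ray hit | anomaly flag, real transient source) = 0.181700/0.605200 ≈ 0.3002.

Pr[cosmic-ray hit | anomaly flag, real transient source] ≈ 0.3002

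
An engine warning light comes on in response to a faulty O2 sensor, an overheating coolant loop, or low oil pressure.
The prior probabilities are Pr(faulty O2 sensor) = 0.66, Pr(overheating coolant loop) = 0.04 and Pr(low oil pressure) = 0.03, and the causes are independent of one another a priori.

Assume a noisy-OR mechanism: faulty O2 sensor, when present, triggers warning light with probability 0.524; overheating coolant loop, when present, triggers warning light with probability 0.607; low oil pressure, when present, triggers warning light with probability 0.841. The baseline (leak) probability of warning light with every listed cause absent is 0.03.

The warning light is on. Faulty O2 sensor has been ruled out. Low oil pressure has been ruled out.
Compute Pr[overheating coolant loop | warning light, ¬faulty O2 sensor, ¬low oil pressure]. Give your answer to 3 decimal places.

Under noisy-OR, P(warning light | causes) = 1 − (1−0.03)·∏(1−qᵢ) over the active causes.
P(warning light | ¬faulty O2 sensor, ¬low oil pressure) = 0.03·0.96 + 0.61879·0.04 = 0.028800 + 0.024752 = 0.053552
Restricting to configurations with overheating coolant loop present: 0.61879·0.04 = 0.024752.
Hence the posterior is 0.024752/0.053552 ≈ 0.462.

Pr[overheating coolant loop | warning light, ¬faulty O2 sensor, ¬low oil pressure] ≈ 0.462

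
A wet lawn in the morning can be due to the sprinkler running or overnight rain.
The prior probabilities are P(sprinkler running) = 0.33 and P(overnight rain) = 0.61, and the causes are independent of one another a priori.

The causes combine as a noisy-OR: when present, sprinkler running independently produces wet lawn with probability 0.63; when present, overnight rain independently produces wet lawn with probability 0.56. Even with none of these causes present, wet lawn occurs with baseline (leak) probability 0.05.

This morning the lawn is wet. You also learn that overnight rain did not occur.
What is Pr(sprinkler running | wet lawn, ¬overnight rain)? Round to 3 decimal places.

Pr(sprinkler running | wet lawn, ¬overnight rain) ≈ 0.865

Under noisy-OR, P(wet lawn | causes) = 1 − (1−0.05)·∏(1−qᵢ) over the active causes.
By total probability over both values of sprinkler running:
  P(wet lawn | ¬overnight rain) = 0.05*0.67 + 0.6485*0.33
        = 0.033500 + 0.214005 = 0.247505
Configurations with sprinkler running contribute 0.214005, so
  P(sprinkler running | wet lawn, ¬overnight rain) = 0.214005 / 0.247505 ≈ 0.865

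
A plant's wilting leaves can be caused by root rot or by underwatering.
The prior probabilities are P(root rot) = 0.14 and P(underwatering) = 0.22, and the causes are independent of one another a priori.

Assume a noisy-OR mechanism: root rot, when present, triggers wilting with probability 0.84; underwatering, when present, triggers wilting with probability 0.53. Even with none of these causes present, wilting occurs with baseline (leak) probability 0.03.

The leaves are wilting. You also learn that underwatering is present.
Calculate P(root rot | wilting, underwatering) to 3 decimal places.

P(root rot | wilting, underwatering) ≈ 0.217

Under noisy-OR, P(wilting | causes) = 1 − (1−0.03)·∏(1−qᵢ) over the active causes.
For the numerator, keep only root rot=true terms: 0.927056·0.14 = 0.129788
Normalizer over all consistent configurations: 0.5441·0.86 + 0.927056·0.14 = 0.597714
Posterior = 0.129788 / 0.597714 ≈ 0.217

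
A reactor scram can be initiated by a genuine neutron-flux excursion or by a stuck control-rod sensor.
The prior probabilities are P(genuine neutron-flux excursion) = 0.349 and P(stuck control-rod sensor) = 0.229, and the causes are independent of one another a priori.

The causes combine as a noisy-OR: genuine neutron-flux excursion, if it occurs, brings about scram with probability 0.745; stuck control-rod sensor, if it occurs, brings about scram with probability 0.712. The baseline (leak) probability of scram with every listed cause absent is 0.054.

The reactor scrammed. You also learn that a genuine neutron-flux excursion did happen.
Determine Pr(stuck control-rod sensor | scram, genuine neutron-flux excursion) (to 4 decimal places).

Under noisy-OR, P(scram | causes) = 1 − (1−0.054)·∏(1−qᵢ) over the active causes.
P(scram | genuine neutron-flux excursion) = 0.75877×0.771 + 0.930526×0.229 = 0.585012 + 0.213090 = 0.798102
Of this, 0.213090 comes from 0.930526×0.229 (the stuck control-rod sensor=true cases).
Hence the posterior is 0.213090/0.798102 ≈ 0.2670.

Pr(stuck control-rod sensor | scram, genuine neutron-flux excursion) ≈ 0.2670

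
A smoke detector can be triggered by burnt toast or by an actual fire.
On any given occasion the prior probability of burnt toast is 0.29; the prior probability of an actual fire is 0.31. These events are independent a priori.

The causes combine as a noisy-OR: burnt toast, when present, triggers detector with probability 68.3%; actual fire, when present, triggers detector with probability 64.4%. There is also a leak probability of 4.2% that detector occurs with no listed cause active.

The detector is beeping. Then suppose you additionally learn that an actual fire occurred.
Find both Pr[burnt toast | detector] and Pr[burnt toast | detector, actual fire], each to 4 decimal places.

Under noisy-OR, P(detector | causes) = 1 − (1−0.042)·∏(1−qᵢ) over the active causes.
Enumerate the 4 (burnt toast, actual fire) configurations and weight by the priors:
  P(detector) = 0.042*0.71*0.69 + 0.658952*0.71*0.31 + 0.696314*0.29*0.69 + 0.891888*0.29*0.31
        = 0.020576 + 0.145035 + 0.139332 + 0.080181 = 0.385124
Keeping only the burnt toast-present terms gives 0.219513, so
  P(burnt toast | detector) = 0.219513 / 0.385124 ≈ 0.5700

With the extra evidence:
P(detector | actual fire) = 0.658952×0.71 + 0.891888×0.29 = 0.467856 + 0.258648 = 0.726504
Restricting to configurations with burnt toast present: 0.891888×0.29 = 0.258648.
P(burnt toast | detector, actual fire) = 0.258648 / 0.726504 ≈ 0.3560

Pr[burnt toast | detector] ≈ 0.5700; Pr[burnt toast | detector, actual fire] ≈ 0.3560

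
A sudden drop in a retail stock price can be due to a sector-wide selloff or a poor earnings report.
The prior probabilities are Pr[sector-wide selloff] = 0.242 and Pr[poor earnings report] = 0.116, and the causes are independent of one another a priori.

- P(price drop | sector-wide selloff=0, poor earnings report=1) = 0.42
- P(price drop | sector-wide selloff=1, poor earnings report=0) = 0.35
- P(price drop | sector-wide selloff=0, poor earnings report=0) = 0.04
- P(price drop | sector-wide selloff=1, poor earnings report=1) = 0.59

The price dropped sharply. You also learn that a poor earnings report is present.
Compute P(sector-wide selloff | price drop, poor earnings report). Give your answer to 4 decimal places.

P(sector-wide selloff | price drop, poor earnings report) ≈ 0.3096

P(price drop | poor earnings report) = 0.42*0.758 + 0.59*0.242 = 0.318360 + 0.142780 = 0.461140
The sector-wide selloff-present share is 0.59*0.242 = 0.142780.
So P(sector-wide selloff | price drop, poor earnings report) = 0.142780/0.461140 ≈ 0.3096.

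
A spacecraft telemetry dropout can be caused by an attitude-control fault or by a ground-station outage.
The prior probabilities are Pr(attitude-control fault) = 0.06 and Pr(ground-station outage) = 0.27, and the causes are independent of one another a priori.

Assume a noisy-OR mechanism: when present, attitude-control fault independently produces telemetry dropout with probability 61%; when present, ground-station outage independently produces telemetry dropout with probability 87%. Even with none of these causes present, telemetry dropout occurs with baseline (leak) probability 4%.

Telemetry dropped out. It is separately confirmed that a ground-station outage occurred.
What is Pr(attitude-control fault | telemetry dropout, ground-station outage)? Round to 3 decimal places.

Under noisy-OR, P(telemetry dropout | causes) = 1 − (1−0.04)·∏(1−qᵢ) over the active causes.
P(telemetry dropout | ground-station outage) = 0.8752*0.94 + 0.951328*0.06 = 0.822688 + 0.057080 = 0.879768
Restricting to configurations with attitude-control fault present: 0.951328*0.06 = 0.057080.
Hence the posterior is 0.057080/0.879768 ≈ 0.065.

Pr(attitude-control fault | telemetry dropout, ground-station outage) ≈ 0.065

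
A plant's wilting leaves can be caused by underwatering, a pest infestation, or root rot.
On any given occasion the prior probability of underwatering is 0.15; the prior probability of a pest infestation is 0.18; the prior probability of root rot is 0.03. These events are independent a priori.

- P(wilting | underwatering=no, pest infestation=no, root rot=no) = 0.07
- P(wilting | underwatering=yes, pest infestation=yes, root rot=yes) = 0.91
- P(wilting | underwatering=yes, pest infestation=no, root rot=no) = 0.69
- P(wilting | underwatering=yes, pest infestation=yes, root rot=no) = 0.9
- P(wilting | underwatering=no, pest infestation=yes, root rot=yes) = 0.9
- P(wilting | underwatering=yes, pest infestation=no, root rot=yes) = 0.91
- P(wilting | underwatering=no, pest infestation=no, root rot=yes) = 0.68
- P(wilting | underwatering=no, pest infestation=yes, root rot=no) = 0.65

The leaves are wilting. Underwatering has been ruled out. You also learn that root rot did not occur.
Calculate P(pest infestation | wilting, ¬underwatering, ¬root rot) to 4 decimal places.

P(pest infestation | wilting, ¬underwatering, ¬root rot) ≈ 0.6709

P(wilting | ¬underwatering, ¬root rot) = 0.07×0.82 + 0.65×0.18 = 0.057400 + 0.117000 = 0.174400
Of this, 0.117000 comes from 0.65×0.18 (the pest infestation=true cases).
P(pest infestation | wilting, ¬underwatering, ¬root rot) = 0.117000 / 0.174400 ≈ 0.6709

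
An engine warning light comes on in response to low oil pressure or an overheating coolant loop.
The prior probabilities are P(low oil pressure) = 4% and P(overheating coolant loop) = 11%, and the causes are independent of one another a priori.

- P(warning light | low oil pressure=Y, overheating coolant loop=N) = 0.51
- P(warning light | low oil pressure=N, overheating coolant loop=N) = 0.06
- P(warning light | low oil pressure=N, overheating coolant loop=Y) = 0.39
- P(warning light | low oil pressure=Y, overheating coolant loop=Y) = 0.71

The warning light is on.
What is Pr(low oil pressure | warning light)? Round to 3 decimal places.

Numerator (weight on configurations with low oil pressure): 0.018156 + 0.003124 = 0.021280
Denominator P(warning light): 0.06·0.96·0.89 + 0.39·0.96·0.11 + 0.51·0.04·0.89 + 0.71·0.04·0.11 = 0.113728
Posterior = 0.021280 / 0.113728 ≈ 0.187

Pr(low oil pressure | warning light) ≈ 0.187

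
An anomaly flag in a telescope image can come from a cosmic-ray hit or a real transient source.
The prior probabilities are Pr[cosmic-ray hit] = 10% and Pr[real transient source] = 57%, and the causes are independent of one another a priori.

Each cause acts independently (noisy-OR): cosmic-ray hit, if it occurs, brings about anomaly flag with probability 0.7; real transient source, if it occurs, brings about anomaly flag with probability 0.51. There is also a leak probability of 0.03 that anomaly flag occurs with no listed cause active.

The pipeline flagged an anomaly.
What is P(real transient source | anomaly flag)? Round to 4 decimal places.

Under noisy-OR, P(anomaly flag | causes) = 1 − (1−0.03)·∏(1−qᵢ) over the active causes.
Enumerate the 4 (cosmic-ray hit, real transient source) configurations and weight by the priors:
  P(anomaly flag) = 0.03*0.9*0.43 + 0.5247*0.9*0.57 + 0.709*0.1*0.43 + 0.85741*0.1*0.57
        = 0.011610 + 0.269171 + 0.030487 + 0.048872 = 0.360140
Keeping only the real transient source-present terms gives 0.318043, so
  P(real transient source | anomaly flag) = 0.318043 / 0.360140 ≈ 0.8831

P(real transient source | anomaly flag) ≈ 0.8831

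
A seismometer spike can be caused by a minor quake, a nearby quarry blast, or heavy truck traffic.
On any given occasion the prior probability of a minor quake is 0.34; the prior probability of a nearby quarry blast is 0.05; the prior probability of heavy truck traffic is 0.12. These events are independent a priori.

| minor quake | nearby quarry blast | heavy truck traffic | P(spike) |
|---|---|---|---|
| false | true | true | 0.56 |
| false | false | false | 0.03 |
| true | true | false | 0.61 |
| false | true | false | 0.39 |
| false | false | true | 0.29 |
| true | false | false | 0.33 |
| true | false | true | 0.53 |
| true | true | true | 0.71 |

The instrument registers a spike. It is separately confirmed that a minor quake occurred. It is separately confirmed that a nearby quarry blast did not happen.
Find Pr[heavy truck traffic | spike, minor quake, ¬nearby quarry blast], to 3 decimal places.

Weight on heavy truck traffic=true, given the evidence: 0.53×0.12 = 0.063600
Normalizer over all consistent configurations: 0.33×0.88 + 0.53×0.12 = 0.354000
P(heavy truck traffic | spike, minor quake, ¬nearby quarry blast) = 0.063600/0.354000 ≈ 0.180

Pr[heavy truck traffic | spike, minor quake, ¬nearby quarry blast] ≈ 0.180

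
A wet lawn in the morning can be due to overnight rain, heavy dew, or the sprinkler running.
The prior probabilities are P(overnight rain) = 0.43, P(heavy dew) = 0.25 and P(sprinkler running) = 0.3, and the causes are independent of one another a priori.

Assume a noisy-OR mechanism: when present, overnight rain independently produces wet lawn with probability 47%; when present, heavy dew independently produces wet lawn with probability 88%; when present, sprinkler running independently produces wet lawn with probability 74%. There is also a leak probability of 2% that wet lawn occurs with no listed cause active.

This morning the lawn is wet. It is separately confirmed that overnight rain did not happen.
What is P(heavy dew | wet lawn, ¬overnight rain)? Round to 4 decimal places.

P(heavy dew | wet lawn, ¬overnight rain) ≈ 0.5604

Under noisy-OR, P(wet lawn | causes) = 1 − (1−0.02)·∏(1−qᵢ) over the active causes.
Sum P(wet lawn|·) weighted by the priors over the 4 (heavy dew, sprinkler running) configurations:
  P(wet lawn | ¬overnight rain) = 0.02·0.75·0.7 + 0.7452·0.75·0.3 + 0.8824·0.25·0.7 + 0.969424·0.25·0.3
        = 0.010500 + 0.167670 + 0.154420 + 0.072707 = 0.405297
The terms with heavy dew present sum to 0.227127, so
  P(heavy dew | wet lawn, ¬overnight rain) = 0.227127 / 0.405297 ≈ 0.5604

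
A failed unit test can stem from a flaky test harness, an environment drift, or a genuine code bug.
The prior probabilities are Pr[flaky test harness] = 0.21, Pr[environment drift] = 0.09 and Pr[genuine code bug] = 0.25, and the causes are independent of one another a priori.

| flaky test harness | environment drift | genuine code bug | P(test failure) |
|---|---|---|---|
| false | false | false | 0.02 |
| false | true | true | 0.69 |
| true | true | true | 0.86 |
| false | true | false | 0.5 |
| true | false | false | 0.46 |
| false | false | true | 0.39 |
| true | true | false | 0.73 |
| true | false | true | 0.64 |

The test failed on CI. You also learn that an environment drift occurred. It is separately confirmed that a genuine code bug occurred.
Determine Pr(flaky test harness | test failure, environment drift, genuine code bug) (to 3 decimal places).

Pr(flaky test harness | test failure, environment drift, genuine code bug) ≈ 0.249

Enumerate both values of flaky test harness and weight by the priors:
  P(test failure | environment drift, genuine code bug) = 0.69*0.79 + 0.86*0.21
        = 0.545100 + 0.180600 = 0.725700
Configurations with flaky test harness contribute 0.180600, so
  P(flaky test harness | test failure, environment drift, genuine code bug) = 0.180600 / 0.725700 ≈ 0.249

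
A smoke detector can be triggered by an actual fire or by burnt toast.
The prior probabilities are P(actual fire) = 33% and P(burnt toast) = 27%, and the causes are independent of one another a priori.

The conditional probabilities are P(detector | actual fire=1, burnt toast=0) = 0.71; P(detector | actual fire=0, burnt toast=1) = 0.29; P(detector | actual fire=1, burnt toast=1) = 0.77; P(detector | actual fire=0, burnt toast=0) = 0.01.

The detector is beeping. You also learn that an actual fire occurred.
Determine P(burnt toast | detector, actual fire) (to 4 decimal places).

P(burnt toast | detector, actual fire) ≈ 0.2863

Numerator (weight on configurations with burnt toast): 0.77×0.27 = 0.207900
Normalizer over all consistent configurations: 0.71×0.73 + 0.77×0.27 = 0.726200
P(burnt toast | detector, actual fire) = 0.207900/0.726200 ≈ 0.2863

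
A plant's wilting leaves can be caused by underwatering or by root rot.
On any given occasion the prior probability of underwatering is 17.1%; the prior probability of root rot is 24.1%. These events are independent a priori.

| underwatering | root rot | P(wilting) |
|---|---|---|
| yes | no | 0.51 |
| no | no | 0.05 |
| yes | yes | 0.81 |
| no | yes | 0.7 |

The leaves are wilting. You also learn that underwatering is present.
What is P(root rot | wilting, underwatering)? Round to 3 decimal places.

For the numerator, keep only root rot=true terms: 0.81×0.241 = 0.195210
Denominator P(wilting | underwatering): 0.51×0.759 + 0.81×0.241 = 0.582300
Posterior = 0.195210 / 0.582300 ≈ 0.335

P(root rot | wilting, underwatering) ≈ 0.335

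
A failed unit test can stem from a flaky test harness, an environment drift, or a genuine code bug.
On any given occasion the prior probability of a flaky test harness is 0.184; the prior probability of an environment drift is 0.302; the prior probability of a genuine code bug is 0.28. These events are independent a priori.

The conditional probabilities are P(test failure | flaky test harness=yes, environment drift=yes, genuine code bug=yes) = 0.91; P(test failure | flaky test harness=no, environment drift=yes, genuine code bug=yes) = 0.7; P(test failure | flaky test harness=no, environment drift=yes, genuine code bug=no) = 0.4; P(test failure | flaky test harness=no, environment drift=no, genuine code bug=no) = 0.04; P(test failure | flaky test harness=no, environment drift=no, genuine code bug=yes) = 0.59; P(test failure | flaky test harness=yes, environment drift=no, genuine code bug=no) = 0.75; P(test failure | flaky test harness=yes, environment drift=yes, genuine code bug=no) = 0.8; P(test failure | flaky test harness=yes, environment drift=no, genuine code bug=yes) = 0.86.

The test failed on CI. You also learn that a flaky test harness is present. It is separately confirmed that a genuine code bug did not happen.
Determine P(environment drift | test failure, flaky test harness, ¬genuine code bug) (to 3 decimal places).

P(environment drift | test failure, flaky test harness, ¬genuine code bug) ≈ 0.316

P(test failure | flaky test harness, ¬genuine code bug) = 0.75*0.698 + 0.8*0.302 = 0.523500 + 0.241600 = 0.765100
Of this, 0.241600 comes from 0.8*0.302 (the environment drift=true cases).
P(environment drift | test failure, flaky test harness, ¬genuine code bug) = 0.241600 / 0.765100 ≈ 0.316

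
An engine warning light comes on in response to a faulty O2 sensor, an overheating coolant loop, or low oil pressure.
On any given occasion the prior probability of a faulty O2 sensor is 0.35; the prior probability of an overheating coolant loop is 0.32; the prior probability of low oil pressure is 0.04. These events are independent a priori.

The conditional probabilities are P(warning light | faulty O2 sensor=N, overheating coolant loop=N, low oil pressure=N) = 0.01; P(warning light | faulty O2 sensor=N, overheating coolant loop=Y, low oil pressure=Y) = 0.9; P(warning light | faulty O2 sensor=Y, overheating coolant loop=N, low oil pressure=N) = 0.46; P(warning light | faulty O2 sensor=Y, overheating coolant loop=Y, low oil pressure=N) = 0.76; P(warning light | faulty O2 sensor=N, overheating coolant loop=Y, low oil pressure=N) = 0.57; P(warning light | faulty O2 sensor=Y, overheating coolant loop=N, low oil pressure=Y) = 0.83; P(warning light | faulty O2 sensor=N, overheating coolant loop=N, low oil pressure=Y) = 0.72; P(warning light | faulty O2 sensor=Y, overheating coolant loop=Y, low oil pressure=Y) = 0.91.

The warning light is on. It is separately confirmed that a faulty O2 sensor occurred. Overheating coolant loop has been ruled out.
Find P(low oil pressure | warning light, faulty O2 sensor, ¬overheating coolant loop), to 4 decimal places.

Weight on low oil pressure=true, given the evidence: 0.83*0.04 = 0.033200
Denominator P(warning light | faulty O2 sensor, ¬overheating coolant loop): 0.46*0.96 + 0.83*0.04 = 0.474800
Posterior = 0.033200 / 0.474800 ≈ 0.0699

P(low oil pressure | warning light, faulty O2 sensor, ¬overheating coolant loop) ≈ 0.0699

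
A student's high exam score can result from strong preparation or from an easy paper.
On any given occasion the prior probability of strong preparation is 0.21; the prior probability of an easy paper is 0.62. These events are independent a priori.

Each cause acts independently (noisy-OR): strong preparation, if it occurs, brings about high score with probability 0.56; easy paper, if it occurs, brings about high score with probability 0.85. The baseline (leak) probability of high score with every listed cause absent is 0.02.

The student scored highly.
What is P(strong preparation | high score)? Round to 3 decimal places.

Under noisy-OR, P(high score | causes) = 1 − (1−0.02)·∏(1−qᵢ) over the active causes.
P(high score) = 0.02×0.79×0.38 + 0.853×0.79×0.62 + 0.5688×0.21×0.38 + 0.93532×0.21×0.62 = 0.006004 + 0.417799 + 0.045390 + 0.121779 = 0.590972
The strong preparation-present share is 0.045390 + 0.121779 = 0.167169.
So P(strong preparation | high score) = 0.167169/0.590972 ≈ 0.283.

P(strong preparation | high score) ≈ 0.283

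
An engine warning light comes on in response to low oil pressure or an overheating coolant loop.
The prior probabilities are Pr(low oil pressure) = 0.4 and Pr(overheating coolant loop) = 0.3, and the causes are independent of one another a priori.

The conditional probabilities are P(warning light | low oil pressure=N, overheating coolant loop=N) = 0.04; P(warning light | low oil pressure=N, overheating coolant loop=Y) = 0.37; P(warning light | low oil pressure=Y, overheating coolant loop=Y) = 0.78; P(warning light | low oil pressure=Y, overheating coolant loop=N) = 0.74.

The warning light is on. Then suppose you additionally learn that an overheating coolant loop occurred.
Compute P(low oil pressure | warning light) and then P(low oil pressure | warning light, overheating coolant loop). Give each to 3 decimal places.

P(low oil pressure | warning light) ≈ 0.783; P(low oil pressure | warning light, overheating coolant loop) ≈ 0.584

Enumerate the 4 (low oil pressure, overheating coolant loop) configurations and weight by the priors:
  P(warning light) = 0.04·0.6·0.7 + 0.37·0.6·0.3 + 0.74·0.4·0.7 + 0.78·0.4·0.3
        = 0.016800 + 0.066600 + 0.207200 + 0.093600 = 0.384200
Configurations with low oil pressure contribute 0.300800, so
  P(low oil pressure | warning light) = 0.300800 / 0.384200 ≈ 0.783

Now condition on the additional information:
P(warning light | overheating coolant loop) = 0.37×0.6 + 0.78×0.4 = 0.222000 + 0.312000 = 0.534000
Of this, 0.312000 comes from 0.78×0.4 (the low oil pressure=true cases).
Hence the posterior is 0.312000/0.534000 ≈ 0.584.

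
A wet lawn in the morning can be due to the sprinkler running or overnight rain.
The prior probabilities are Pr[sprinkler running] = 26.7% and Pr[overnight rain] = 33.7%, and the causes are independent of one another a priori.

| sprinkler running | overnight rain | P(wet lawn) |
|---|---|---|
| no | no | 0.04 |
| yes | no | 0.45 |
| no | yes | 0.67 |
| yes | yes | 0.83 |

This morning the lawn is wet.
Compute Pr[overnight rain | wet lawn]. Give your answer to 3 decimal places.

P(wet lawn) = 0.04*0.733*0.663 + 0.67*0.733*0.337 + 0.45*0.267*0.663 + 0.83*0.267*0.337 = 0.019439 + 0.165504 + 0.079659 + 0.074683 = 0.339285
Restricting to configurations with overnight rain present: 0.165504 + 0.074683 = 0.240187.
Hence the posterior is 0.240187/0.339285 ≈ 0.708.

Pr[overnight rain | wet lawn] ≈ 0.708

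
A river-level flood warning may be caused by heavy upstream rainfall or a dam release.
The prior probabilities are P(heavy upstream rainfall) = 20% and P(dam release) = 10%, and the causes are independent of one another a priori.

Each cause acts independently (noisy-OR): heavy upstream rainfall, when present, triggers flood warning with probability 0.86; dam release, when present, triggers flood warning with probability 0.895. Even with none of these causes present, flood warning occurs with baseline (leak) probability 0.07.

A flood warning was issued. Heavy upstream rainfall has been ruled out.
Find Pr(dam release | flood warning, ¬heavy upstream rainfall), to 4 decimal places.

Under noisy-OR, P(flood warning | causes) = 1 − (1−0.07)·∏(1−qᵢ) over the active causes.
By total probability over both values of dam release:
  P(flood warning | ¬heavy upstream rainfall) = 0.07*0.9 + 0.90235*0.1
        = 0.063000 + 0.090235 = 0.153235
Configurations with dam release contribute 0.090235, so
  P(dam release | flood warning, ¬heavy upstream rainfall) = 0.090235 / 0.153235 ≈ 0.5889

Pr(dam release | flood warning, ¬heavy upstream rainfall) ≈ 0.5889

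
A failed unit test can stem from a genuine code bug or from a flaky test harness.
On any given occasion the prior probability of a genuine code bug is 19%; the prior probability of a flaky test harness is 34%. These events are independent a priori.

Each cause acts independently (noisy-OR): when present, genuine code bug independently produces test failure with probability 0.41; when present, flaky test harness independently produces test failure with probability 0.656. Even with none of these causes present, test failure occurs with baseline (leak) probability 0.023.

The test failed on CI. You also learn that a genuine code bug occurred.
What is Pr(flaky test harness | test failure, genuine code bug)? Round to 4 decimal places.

Under noisy-OR, P(test failure | causes) = 1 − (1−0.023)·∏(1−qᵢ) over the active causes.
P(test failure | genuine code bug) = 0.42357*0.66 + 0.801708*0.34 = 0.279556 + 0.272581 = 0.552137
Of this, 0.272581 comes from 0.801708*0.34 (the flaky test harness=true cases).
Hence the posterior is 0.272581/0.552137 ≈ 0.4937.

Pr(flaky test harness | test failure, genuine code bug) ≈ 0.4937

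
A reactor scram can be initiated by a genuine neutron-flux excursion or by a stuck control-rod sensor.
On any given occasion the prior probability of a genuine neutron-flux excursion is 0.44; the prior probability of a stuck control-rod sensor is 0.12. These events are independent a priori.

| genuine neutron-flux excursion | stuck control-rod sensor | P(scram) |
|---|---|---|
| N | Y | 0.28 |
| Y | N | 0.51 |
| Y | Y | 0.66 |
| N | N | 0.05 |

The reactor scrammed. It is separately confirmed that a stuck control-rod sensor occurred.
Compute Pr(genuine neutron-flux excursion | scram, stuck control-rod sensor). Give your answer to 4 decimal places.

P(scram | stuck control-rod sensor) = 0.28·0.56 + 0.66·0.44 = 0.156800 + 0.290400 = 0.447200
Of this, 0.290400 comes from 0.66·0.44 (the genuine neutron-flux excursion=true cases).
So P(genuine neutron-flux excursion | scram, stuck control-rod sensor) = 0.290400/0.447200 ≈ 0.6494.

Pr(genuine neutron-flux excursion | scram, stuck control-rod sensor) ≈ 0.6494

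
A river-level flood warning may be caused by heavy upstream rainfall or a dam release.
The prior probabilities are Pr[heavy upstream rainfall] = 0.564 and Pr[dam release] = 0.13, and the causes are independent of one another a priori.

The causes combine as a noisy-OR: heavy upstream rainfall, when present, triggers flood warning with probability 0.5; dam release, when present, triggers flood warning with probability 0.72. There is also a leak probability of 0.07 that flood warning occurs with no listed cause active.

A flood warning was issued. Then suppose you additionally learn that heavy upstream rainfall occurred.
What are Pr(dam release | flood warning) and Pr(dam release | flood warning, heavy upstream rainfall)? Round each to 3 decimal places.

Under noisy-OR, P(flood warning | causes) = 1 − (1−0.07)·∏(1−qᵢ) over the active causes.
For the numerator, keep only dam release=true terms: 0.041921 + 0.063774 = 0.105695
Denominator P(flood warning): 0.07*0.436*0.87 + 0.7396*0.436*0.13 + 0.535*0.564*0.87 + 0.8698*0.564*0.13 = 0.394761
P(dam release | flood warning) = 0.105695/0.394761 ≈ 0.268

Now condition on the additional information:
Sum P(flood warning|·) weighted by the priors over both values of dam release:
  P(flood warning | heavy upstream rainfall) = 0.535*0.87 + 0.8698*0.13
        = 0.465450 + 0.113074 = 0.578524
Configurations with dam release contribute 0.113074, so
  P(dam release | flood warning, heavy upstream rainfall) = 0.113074 / 0.578524 ≈ 0.195
— heavy upstream rainfall explains away the evidence for dam release.

Pr(dam release | flood warning) ≈ 0.268; Pr(dam release | flood warning, heavy upstream rainfall) ≈ 0.195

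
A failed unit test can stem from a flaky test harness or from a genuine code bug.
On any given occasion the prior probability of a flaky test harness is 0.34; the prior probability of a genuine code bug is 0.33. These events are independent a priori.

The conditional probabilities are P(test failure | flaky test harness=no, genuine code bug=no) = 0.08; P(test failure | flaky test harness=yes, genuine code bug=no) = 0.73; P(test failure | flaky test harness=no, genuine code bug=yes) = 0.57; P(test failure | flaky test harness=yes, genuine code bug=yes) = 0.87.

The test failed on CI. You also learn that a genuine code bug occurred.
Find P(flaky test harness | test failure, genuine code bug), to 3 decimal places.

P(test failure | genuine code bug) = 0.57*0.66 + 0.87*0.34 = 0.376200 + 0.295800 = 0.672000
The flaky test harness-present share is 0.87*0.34 = 0.295800.
Hence the posterior is 0.295800/0.672000 ≈ 0.440.

P(flaky test harness | test failure, genuine code bug) ≈ 0.440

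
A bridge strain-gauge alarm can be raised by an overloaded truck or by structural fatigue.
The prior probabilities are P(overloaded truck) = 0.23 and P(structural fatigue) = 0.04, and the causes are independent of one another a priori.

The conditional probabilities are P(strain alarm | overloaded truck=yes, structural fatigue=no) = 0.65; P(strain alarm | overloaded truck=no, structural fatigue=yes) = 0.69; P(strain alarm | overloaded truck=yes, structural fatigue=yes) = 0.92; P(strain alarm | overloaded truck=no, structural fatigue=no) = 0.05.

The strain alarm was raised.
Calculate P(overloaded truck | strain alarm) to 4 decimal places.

P(strain alarm) = 0.05·0.77·0.96 + 0.69·0.77·0.04 + 0.65·0.23·0.96 + 0.92·0.23·0.04 = 0.036960 + 0.021252 + 0.143520 + 0.008464 = 0.210196
Of this, 0.151984 comes from 0.143520 + 0.008464 (the overloaded truck=true cases).
Hence the posterior is 0.151984/0.210196 ≈ 0.7231.

P(overloaded truck | strain alarm) ≈ 0.7231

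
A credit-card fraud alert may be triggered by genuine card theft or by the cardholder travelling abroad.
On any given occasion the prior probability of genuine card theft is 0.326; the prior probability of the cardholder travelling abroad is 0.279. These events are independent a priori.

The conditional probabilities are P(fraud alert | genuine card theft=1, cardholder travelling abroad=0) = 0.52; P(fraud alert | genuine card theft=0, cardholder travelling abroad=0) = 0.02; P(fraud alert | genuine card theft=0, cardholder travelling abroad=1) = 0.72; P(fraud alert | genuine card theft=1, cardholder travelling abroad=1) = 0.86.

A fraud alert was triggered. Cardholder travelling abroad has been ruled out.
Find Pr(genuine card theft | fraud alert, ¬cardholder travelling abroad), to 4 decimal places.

Pr(genuine card theft | fraud alert, ¬cardholder travelling abroad) ≈ 0.9263

For the numerator, keep only genuine card theft=true terms: 0.52×0.326 = 0.169520
Denominator P(fraud alert | ¬cardholder travelling abroad): 0.02×0.674 + 0.52×0.326 = 0.183000
Posterior = 0.169520 / 0.183000 ≈ 0.9263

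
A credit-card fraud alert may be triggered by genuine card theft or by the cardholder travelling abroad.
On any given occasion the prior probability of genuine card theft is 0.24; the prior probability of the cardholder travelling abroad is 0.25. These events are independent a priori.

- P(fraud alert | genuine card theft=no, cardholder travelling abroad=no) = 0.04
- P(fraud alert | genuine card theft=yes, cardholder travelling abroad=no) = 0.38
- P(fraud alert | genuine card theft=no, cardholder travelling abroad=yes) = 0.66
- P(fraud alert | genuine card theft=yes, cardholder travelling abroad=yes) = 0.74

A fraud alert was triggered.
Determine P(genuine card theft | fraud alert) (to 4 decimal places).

P(genuine card theft | fraud alert) ≈ 0.4322

P(fraud alert) = 0.04·0.76·0.75 + 0.66·0.76·0.25 + 0.38·0.24·0.75 + 0.74·0.24·0.25 = 0.022800 + 0.125400 + 0.068400 + 0.044400 = 0.261000
Of this, 0.112800 comes from 0.068400 + 0.044400 (the genuine card theft=true cases).
Hence the posterior is 0.112800/0.261000 ≈ 0.4322.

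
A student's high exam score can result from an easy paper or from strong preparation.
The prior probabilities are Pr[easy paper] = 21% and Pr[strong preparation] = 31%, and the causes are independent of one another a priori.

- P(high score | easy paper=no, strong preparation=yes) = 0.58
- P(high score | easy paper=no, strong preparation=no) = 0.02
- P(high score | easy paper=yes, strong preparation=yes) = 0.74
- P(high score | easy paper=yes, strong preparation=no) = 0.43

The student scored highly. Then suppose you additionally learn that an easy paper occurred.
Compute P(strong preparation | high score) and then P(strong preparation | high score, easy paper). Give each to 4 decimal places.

Sum P(high score|·) weighted by the priors over the 4 (easy paper, strong preparation) configurations:
  P(high score) = 0.02×0.79×0.69 + 0.58×0.79×0.31 + 0.43×0.21×0.69 + 0.74×0.21×0.31
        = 0.010902 + 0.142042 + 0.062307 + 0.048174 = 0.263425
Keeping only the strong preparation-present terms gives 0.190216, so
  P(strong preparation | high score) = 0.190216 / 0.263425 ≈ 0.7221

Now also conditioning on easy paper=true:
Sum P(high score|·) weighted by the priors over both values of strong preparation:
  P(high score | easy paper) = 0.43·0.69 + 0.74·0.31
        = 0.296700 + 0.229400 = 0.526100
Keeping only the strong preparation-present terms gives 0.229400, so
  P(strong preparation | high score, easy paper) = 0.229400 / 0.526100 ≈ 0.4360
— easy paper explains away the evidence for strong preparation.

P(strong preparation | high score) ≈ 0.7221; P(strong preparation | high score, easy paper) ≈ 0.4360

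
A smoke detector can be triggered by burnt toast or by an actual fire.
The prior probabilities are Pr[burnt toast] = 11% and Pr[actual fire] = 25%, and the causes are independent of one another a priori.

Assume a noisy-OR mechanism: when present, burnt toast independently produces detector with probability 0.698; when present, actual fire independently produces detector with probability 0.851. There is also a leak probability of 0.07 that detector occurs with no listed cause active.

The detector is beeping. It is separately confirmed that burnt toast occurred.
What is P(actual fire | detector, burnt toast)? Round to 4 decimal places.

Under noisy-OR, P(detector | causes) = 1 − (1−0.07)·∏(1−qᵢ) over the active causes.
Numerator (weight on configurations with actual fire): 0.958152·0.25 = 0.239538
Denominator P(detector | burnt toast): 0.71914·0.75 + 0.958152·0.25 = 0.778893
Posterior = 0.239538 / 0.778893 ≈ 0.3075

P(actual fire | detector, burnt toast) ≈ 0.3075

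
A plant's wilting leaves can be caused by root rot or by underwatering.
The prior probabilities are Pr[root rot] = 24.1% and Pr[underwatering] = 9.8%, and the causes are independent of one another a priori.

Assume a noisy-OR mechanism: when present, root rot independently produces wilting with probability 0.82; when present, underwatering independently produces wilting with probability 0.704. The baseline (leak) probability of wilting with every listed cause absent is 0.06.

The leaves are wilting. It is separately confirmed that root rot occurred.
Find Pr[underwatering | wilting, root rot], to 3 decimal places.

Pr[underwatering | wilting, root rot] ≈ 0.110

Under noisy-OR, P(wilting | causes) = 1 − (1−0.06)·∏(1−qᵢ) over the active causes.
Weight on underwatering=true, given the evidence: 0.949917×0.098 = 0.093092
Denominator P(wilting | root rot): 0.8308×0.902 + 0.949917×0.098 = 0.842474
P(underwatering | wilting, root rot) = 0.093092/0.842474 ≈ 0.110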